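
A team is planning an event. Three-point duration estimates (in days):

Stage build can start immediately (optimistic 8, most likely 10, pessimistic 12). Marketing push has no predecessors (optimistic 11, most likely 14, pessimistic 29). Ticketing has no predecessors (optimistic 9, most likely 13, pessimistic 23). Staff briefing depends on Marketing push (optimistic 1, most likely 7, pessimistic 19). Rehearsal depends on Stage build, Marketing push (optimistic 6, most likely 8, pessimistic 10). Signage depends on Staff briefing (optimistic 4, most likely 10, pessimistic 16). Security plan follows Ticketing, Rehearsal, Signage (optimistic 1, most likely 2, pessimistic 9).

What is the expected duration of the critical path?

37 days

te_Stage build = (8 + 4·10 + 12)/6 = 60/6 = 10
te_Marketing push = (11 + 4·14 + 29)/6 = 96/6 = 16
te_Ticketing = (9 + 4·13 + 23)/6 = 84/6 = 14
te_Staff briefing = (1 + 4·7 + 19)/6 = 48/6 = 8
te_Rehearsal = (6 + 4·8 + 10)/6 = 48/6 = 8
te_Signage = (4 + 4·10 + 16)/6 = 60/6 = 10
te_Security plan = (1 + 4·2 + 9)/6 = 18/6 = 3

Forward pass:
ES_Stage build = 0; EF_Stage build = 10
ES_Marketing push = 0; EF_Marketing push = 16
ES_Ticketing = 0; EF_Ticketing = 14
ES_Staff briefing = 16; EF_Staff briefing = 16+8 = 24
ES_Rehearsal = max(EF_Stage build=10, EF_Marketing push=16) = 16; EF_Rehearsal = 16+8 = 24
ES_Signage = 24; EF_Signage = 24+10 = 34
ES_Security plan = max(EF_Ticketing=14, EF_Rehearsal=24, EF_Signage=34) = 34; EF_Security plan = 34+3 = 37
Expected project duration μ = 37 days. Critical path: Marketing push → Staff briefing → Signage → Security plan.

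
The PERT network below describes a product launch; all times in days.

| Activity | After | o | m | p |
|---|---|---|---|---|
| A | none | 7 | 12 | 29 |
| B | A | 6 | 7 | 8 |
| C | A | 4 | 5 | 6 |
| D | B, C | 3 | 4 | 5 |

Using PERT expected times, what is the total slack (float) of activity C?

te_A = (7 + 4·12 + 29)/6 = 84/6 = 14
te_B = (6 + 4·7 + 8)/6 = 42/6 = 7
te_C = (4 + 4·5 + 6)/6 = 30/6 = 5
te_D = (3 + 4·4 + 5)/6 = 24/6 = 4

Forward pass:
ES_A = 0; EF_A = 14
ES_B = 14; EF_B = 14+7 = 21
ES_C = 14; EF_C = 14+5 = 19
ES_D = max(EF_B=21, EF_C=19) = 21; EF_D = 21+4 = 25
Expected project duration μ = 25 days. Critical path: A → B → D.

Backward pass:
LF_D = 25; LS_D = 25−4 = 21
LF_C = LS_D = 21; LS_C = 21−5 = 16
LF_B = LS_D = 21; LS_B = 21−7 = 14
LF_A = min(LS_B=14, LS_C=16) = 14; LS_A = 14−14 = 0
Slack_C = LS_C − ES_C = 16 − 14 = 2

2 days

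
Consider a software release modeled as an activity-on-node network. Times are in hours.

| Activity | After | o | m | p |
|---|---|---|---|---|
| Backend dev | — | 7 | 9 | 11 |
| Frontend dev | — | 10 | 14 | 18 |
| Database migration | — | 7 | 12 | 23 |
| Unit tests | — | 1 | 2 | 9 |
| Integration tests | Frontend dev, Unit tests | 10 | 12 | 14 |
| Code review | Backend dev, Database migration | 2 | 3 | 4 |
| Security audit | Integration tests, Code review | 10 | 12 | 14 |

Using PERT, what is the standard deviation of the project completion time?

te_Backend dev = (7 + 4·9 + 11)/6 = 54/6 = 9; σ²_Backend dev = ((11−7)/6)² = 0.444
te_Frontend dev = (10 + 4·14 + 18)/6 = 84/6 = 14; σ²_Frontend dev = ((18−10)/6)² = 1.778
te_Database migration = (7 + 4·12 + 23)/6 = 78/6 = 13; σ²_Database migration = ((23−7)/6)² = 7.111
te_Unit tests = (1 + 4·2 + 9)/6 = 18/6 = 3; σ²_Unit tests = ((9−1)/6)² = 1.778
te_Integration tests = (10 + 4·12 + 14)/6 = 72/6 = 12; σ²_Integration tests = ((14−10)/6)² = 0.444
te_Code review = (2 + 4·3 + 4)/6 = 18/6 = 3; σ²_Code review = ((4−2)/6)² = 0.111
te_Security audit = (10 + 4·12 + 14)/6 = 72/6 = 12; σ²_Security audit = ((14−10)/6)² = 0.444

Forward pass:
ES_Backend dev = 0; EF_Backend dev = 9
ES_Frontend dev = 0; EF_Frontend dev = 14
ES_Database migration = 0; EF_Database migration = 13
ES_Unit tests = 0; EF_Unit tests = 3
ES_Integration tests = max(EF_Frontend dev=14, EF_Unit tests=3) = 14; EF_Integration tests = 14+12 = 26
ES_Code review = max(EF_Backend dev=9, EF_Database migration=13) = 13; EF_Code review = 13+3 = 16
ES_Security audit = max(EF_Integration tests=26, EF_Code review=16) = 26; EF_Security audit = 26+12 = 38
Expected project duration μ = 38 hours. Critical path: Frontend dev → Integration tests → Security audit.

Variance along critical path = 1.778 + 0.444 + 0.444 = 2.667
σ = √2.667 = 1.633 hours

1.63 hours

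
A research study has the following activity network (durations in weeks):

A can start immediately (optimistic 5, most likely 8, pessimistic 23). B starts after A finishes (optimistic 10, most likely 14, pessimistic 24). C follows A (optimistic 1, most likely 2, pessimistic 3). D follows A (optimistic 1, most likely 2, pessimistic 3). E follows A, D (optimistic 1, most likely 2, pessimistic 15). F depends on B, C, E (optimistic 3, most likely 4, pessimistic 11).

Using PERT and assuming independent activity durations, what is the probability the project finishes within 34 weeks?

te_A = (5 + 4·8 + 23)/6 = 60/6 = 10; σ²_A = ((23−5)/6)² = 9.000
te_B = (10 + 4·14 + 24)/6 = 90/6 = 15; σ²_B = ((24−10)/6)² = 5.444
te_C = (1 + 4·2 + 3)/6 = 12/6 = 2; σ²_C = ((3−1)/6)² = 0.111
te_D = (1 + 4·2 + 3)/6 = 12/6 = 2; σ²_D = ((3−1)/6)² = 0.111
te_E = (1 + 4·2 + 15)/6 = 24/6 = 4; σ²_E = ((15−1)/6)² = 5.444
te_F = (3 + 4·4 + 11)/6 = 30/6 = 5; σ²_F = ((11−3)/6)² = 1.778

Forward pass:
ES_A = 0; EF_A = 10
ES_B = 10; EF_B = 10+15 = 25
ES_C = 10; EF_C = 10+2 = 12
ES_D = 10; EF_D = 10+2 = 12
ES_E = max(EF_A=10, EF_D=12) = 12; EF_E = 12+4 = 16
ES_F = max(EF_B=25, EF_C=12, EF_E=16) = 25; EF_F = 25+5 = 30
Expected project duration μ = 30 weeks. Critical path: A → B → F.

Variance along critical path = 9.000 + 5.444 + 1.778 = 16.222; σ = √16.222 = 4.028 weeks.
Z = (34 − 30) / 4.028 = 0.993
P(T ≤ 34) = Φ(0.993) ≈ 0.840

0.840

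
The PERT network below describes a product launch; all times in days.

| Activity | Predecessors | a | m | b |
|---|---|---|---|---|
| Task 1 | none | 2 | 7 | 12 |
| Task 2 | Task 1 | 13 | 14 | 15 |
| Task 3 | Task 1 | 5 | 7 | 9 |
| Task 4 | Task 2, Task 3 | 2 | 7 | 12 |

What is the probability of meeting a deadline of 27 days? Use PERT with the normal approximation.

te_Task 1 = (2 + 4·7 + 12)/6 = 42/6 = 7; σ²_Task 1 = ((12−2)/6)² = 2.778
te_Task 2 = (13 + 4·14 + 15)/6 = 84/6 = 14; σ²_Task 2 = ((15−13)/6)² = 0.111
te_Task 3 = (5 + 4·7 + 9)/6 = 42/6 = 7; σ²_Task 3 = ((9−5)/6)² = 0.444
te_Task 4 = (2 + 4·7 + 12)/6 = 42/6 = 7; σ²_Task 4 = ((12−2)/6)² = 2.778

Forward pass:
ES_Task 1 = 0; EF_Task 1 = 7
ES_Task 2 = 7; EF_Task 2 = 7+14 = 21
ES_Task 3 = 7; EF_Task 3 = 7+7 = 14
ES_Task 4 = max(EF_Task 2=21, EF_Task 3=14) = 21; EF_Task 4 = 21+7 = 28
Expected project duration μ = 28 days. Critical path: Task 1 → Task 2 → Task 4.

Variance along critical path = 2.778 + 0.111 + 2.778 = 5.667; σ = √5.667 = 2.380 days.
Z = (27 − 28) / 2.380 = -0.420
P(T ≤ 27) = Φ(-0.420) ≈ 0.337

0.337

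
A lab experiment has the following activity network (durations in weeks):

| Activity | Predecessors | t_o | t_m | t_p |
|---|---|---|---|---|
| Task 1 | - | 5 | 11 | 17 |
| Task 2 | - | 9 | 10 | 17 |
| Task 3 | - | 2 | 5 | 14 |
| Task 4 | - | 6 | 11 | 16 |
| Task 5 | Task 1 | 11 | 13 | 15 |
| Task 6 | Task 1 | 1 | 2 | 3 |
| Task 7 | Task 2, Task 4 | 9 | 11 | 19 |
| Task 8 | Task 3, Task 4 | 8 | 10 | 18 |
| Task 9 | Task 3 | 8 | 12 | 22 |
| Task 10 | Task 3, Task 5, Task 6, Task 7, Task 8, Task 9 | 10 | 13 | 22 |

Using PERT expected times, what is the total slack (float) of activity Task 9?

te_Task 1 = (5 + 4·11 + 17)/6 = 66/6 = 11
te_Task 2 = (9 + 4·10 + 17)/6 = 66/6 = 11
te_Task 3 = (2 + 4·5 + 14)/6 = 36/6 = 6
te_Task 4 = (6 + 4·11 + 16)/6 = 66/6 = 11
te_Task 5 = (11 + 4·13 + 15)/6 = 78/6 = 13
te_Task 6 = (1 + 4·2 + 3)/6 = 12/6 = 2
te_Task 7 = (9 + 4·11 + 19)/6 = 72/6 = 12
te_Task 8 = (8 + 4·10 + 18)/6 = 66/6 = 11
te_Task 9 = (8 + 4·12 + 22)/6 = 78/6 = 13
te_Task 10 = (10 + 4·13 + 22)/6 = 84/6 = 14

Forward pass:
ES_Task 1 = 0; EF_Task 1 = 11
ES_Task 2 = 0; EF_Task 2 = 11
ES_Task 3 = 0; EF_Task 3 = 6
ES_Task 4 = 0; EF_Task 4 = 11
ES_Task 5 = 11; EF_Task 5 = 11+13 = 24
ES_Task 6 = 11; EF_Task 6 = 11+2 = 13
ES_Task 7 = max(EF_Task 2=11, EF_Task 4=11) = 11; EF_Task 7 = 11+12 = 23
ES_Task 8 = max(EF_Task 3=6, EF_Task 4=11) = 11; EF_Task 8 = 11+11 = 22
ES_Task 9 = 6; EF_Task 9 = 6+13 = 19
ES_Task 10 = max(EF_Task 3=6, EF_Task 5=24, EF_Task 6=13, EF_Task 7=23, EF_Task 8=22, EF_Task 9=19) = 24; EF_Task 10 = 24+14 = 38
Expected project duration μ = 38 weeks. Critical path: Task 1 → Task 5 → Task 10.

Backward pass:
LF_Task 10 = 38; LS_Task 10 = 38−14 = 24
LF_Task 9 = LS_Task 10 = 24; LS_Task 9 = 24−13 = 11
LF_Task 8 = LS_Task 10 = 24; LS_Task 8 = 24−11 = 13
LF_Task 7 = LS_Task 10 = 24; LS_Task 7 = 24−12 = 12
LF_Task 6 = LS_Task 10 = 24; LS_Task 6 = 24−2 = 22
LF_Task 5 = LS_Task 10 = 24; LS_Task 5 = 24−13 = 11
LF_Task 4 = min(LS_Task 7=12, LS_Task 8=13) = 12; LS_Task 4 = 12−11 = 1
LF_Task 3 = min(LS_Task 8=13, LS_Task 9=11, LS_Task 10=24) = 11; LS_Task 3 = 11−6 = 5
LF_Task 2 = LS_Task 7 = 12; LS_Task 2 = 12−11 = 1
LF_Task 1 = min(LS_Task 5=11, LS_Task 6=22) = 11; LS_Task 1 = 11−11 = 0
Slack_Task 9 = LS_Task 9 − ES_Task 9 = 11 − 6 = 5

5 weeks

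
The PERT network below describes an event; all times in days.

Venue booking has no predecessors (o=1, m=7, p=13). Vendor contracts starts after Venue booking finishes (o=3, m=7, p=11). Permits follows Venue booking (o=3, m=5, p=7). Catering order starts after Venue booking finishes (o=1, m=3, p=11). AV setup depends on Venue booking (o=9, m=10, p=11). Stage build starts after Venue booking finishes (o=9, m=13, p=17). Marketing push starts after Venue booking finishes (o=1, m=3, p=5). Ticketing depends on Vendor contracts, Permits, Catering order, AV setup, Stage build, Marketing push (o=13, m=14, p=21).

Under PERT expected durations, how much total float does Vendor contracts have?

te_Venue booking = (1 + 4·7 + 13)/6 = 42/6 = 7
te_Vendor contracts = (3 + 4·7 + 11)/6 = 42/6 = 7
te_Permits = (3 + 4·5 + 7)/6 = 30/6 = 5
te_Catering order = (1 + 4·3 + 11)/6 = 24/6 = 4
te_AV setup = (9 + 4·10 + 11)/6 = 60/6 = 10
te_Stage build = (9 + 4·13 + 17)/6 = 78/6 = 13
te_Marketing push = (1 + 4·3 + 5)/6 = 18/6 = 3
te_Ticketing = (13 + 4·14 + 21)/6 = 90/6 = 15

Forward pass:
ES_Venue booking = 0; EF_Venue booking = 7
ES_Vendor contracts = 7; EF_Vendor contracts = 7+7 = 14
ES_Permits = 7; EF_Permits = 7+5 = 12
ES_Catering order = 7; EF_Catering order = 7+4 = 11
ES_AV setup = 7; EF_AV setup = 7+10 = 17
ES_Stage build = 7; EF_Stage build = 7+13 = 20
ES_Marketing push = 7; EF_Marketing push = 7+3 = 10
ES_Ticketing = max(EF_Vendor contracts=14, EF_Permits=12, EF_Catering order=11, EF_AV setup=17, EF_Stage build=20, EF_Marketing push=10) = 20; EF_Ticketing = 20+15 = 35
Expected project duration μ = 35 days. Critical path: Venue booking → Stage build → Ticketing.

Backward pass:
LF_Ticketing = 35; LS_Ticketing = 35−15 = 20
LF_Marketing push = LS_Ticketing = 20; LS_Marketing push = 20−3 = 17
LF_Stage build = LS_Ticketing = 20; LS_Stage build = 20−13 = 7
LF_AV setup = LS_Ticketing = 20; LS_AV setup = 20−10 = 10
LF_Catering order = LS_Ticketing = 20; LS_Catering order = 20−4 = 16
LF_Permits = LS_Ticketing = 20; LS_Permits = 20−5 = 15
LF_Vendor contracts = LS_Ticketing = 20; LS_Vendor contracts = 20−7 = 13
LF_Venue booking = min(LS_Vendor contracts=13, LS_Permits=15, LS_Catering order=16, LS_AV setup=10, LS_Stage build=7, LS_Marketing push=17) = 7; LS_Venue booking = 7−7 = 0
Slack_Vendor contracts = LS_Vendor contracts − ES_Vendor contracts = 13 − 7 = 6

6 days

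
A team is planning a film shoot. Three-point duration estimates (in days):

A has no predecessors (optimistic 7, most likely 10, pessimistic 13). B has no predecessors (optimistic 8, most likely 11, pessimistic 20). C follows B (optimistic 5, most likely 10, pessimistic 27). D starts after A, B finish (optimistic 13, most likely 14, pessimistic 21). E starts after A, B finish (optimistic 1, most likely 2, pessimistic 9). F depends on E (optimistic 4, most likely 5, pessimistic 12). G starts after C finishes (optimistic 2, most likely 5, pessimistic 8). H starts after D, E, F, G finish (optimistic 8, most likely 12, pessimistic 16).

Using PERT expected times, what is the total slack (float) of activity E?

te_A = (7 + 4·10 + 13)/6 = 60/6 = 10
te_B = (8 + 4·11 + 20)/6 = 72/6 = 12
te_C = (5 + 4·10 + 27)/6 = 72/6 = 12
te_D = (13 + 4·14 + 21)/6 = 90/6 = 15
te_E = (1 + 4·2 + 9)/6 = 18/6 = 3
te_F = (4 + 4·5 + 12)/6 = 36/6 = 6
te_G = (2 + 4·5 + 8)/6 = 30/6 = 5
te_H = (8 + 4·12 + 16)/6 = 72/6 = 12

Forward pass:
ES_A = 0; EF_A = 10
ES_B = 0; EF_B = 12
ES_C = 12; EF_C = 12+12 = 24
ES_D = max(EF_A=10, EF_B=12) = 12; EF_D = 12+15 = 27
ES_E = max(EF_A=10, EF_B=12) = 12; EF_E = 12+3 = 15
ES_F = 15; EF_F = 15+6 = 21
ES_G = 24; EF_G = 24+5 = 29
ES_H = max(EF_D=27, EF_E=15, EF_F=21, EF_G=29) = 29; EF_H = 29+12 = 41
Expected project duration μ = 41 days. Critical path: B → C → G → H.

Backward pass:
LF_H = 41; LS_H = 41−12 = 29
LF_G = LS_H = 29; LS_G = 29−5 = 24
LF_F = LS_H = 29; LS_F = 29−6 = 23
LF_E = min(LS_F=23, LS_H=29) = 23; LS_E = 23−3 = 20
LF_D = LS_H = 29; LS_D = 29−15 = 14
LF_C = LS_G = 24; LS_C = 24−12 = 12
LF_B = min(LS_C=12, LS_D=14, LS_E=20) = 12; LS_B = 12−12 = 0
LF_A = min(LS_D=14, LS_E=20) = 14; LS_A = 14−10 = 4
Slack_E = LS_E − ES_E = 20 − 12 = 8

8 days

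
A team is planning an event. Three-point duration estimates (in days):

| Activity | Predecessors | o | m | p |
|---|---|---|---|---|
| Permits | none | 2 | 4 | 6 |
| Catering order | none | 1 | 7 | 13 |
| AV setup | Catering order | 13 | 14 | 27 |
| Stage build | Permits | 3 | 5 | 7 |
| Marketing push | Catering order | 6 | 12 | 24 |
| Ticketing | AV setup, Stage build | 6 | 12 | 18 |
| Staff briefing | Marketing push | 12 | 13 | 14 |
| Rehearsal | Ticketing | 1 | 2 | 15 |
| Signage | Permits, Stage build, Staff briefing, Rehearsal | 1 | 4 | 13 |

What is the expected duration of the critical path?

te_Permits = (2 + 4·4 + 6)/6 = 24/6 = 4
te_Catering order = (1 + 4·7 + 13)/6 = 42/6 = 7
te_AV setup = (13 + 4·14 + 27)/6 = 96/6 = 16
te_Stage build = (3 + 4·5 + 7)/6 = 30/6 = 5
te_Marketing push = (6 + 4·12 + 24)/6 = 78/6 = 13
te_Ticketing = (6 + 4·12 + 18)/6 = 72/6 = 12
te_Staff briefing = (12 + 4·13 + 14)/6 = 78/6 = 13
te_Rehearsal = (1 + 4·2 + 15)/6 = 24/6 = 4
te_Signage = (1 + 4·4 + 13)/6 = 30/6 = 5

Forward pass:
ES_Permits = 0; EF_Permits = 4
ES_Catering order = 0; EF_Catering order = 7
ES_AV setup = 7; EF_AV setup = 7+16 = 23
ES_Stage build = 4; EF_Stage build = 4+5 = 9
ES_Marketing push = 7; EF_Marketing push = 7+13 = 20
ES_Ticketing = max(EF_AV setup=23, EF_Stage build=9) = 23; EF_Ticketing = 23+12 = 35
ES_Staff briefing = 20; EF_Staff briefing = 20+13 = 33
ES_Rehearsal = 35; EF_Rehearsal = 35+4 = 39
ES_Signage = max(EF_Permits=4, EF_Stage build=9, EF_Staff briefing=33, EF_Rehearsal=39) = 39; EF_Signage = 39+5 = 44
Expected project duration μ = 44 days. Critical path: Catering order → AV setup → Ticketing → Rehearsal → Signage.

44 days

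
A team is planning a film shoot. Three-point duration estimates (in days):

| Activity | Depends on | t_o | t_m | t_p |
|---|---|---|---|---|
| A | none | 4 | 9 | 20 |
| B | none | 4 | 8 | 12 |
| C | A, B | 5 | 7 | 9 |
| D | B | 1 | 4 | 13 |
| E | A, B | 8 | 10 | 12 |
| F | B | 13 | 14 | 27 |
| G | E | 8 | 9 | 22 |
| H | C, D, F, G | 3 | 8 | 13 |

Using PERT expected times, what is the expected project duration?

39 days

te_A = (4 + 4·9 + 20)/6 = 60/6 = 10
te_B = (4 + 4·8 + 12)/6 = 48/6 = 8
te_C = (5 + 4·7 + 9)/6 = 42/6 = 7
te_D = (1 + 4·4 + 13)/6 = 30/6 = 5
te_E = (8 + 4·10 + 12)/6 = 60/6 = 10
te_F = (13 + 4·14 + 27)/6 = 96/6 = 16
te_G = (8 + 4·9 + 22)/6 = 66/6 = 11
te_H = (3 + 4·8 + 13)/6 = 48/6 = 8

Forward pass:
ES_A = 0; EF_A = 10
ES_B = 0; EF_B = 8
ES_C = max(EF_A=10, EF_B=8) = 10; EF_C = 10+7 = 17
ES_D = 8; EF_D = 8+5 = 13
ES_E = max(EF_A=10, EF_B=8) = 10; EF_E = 10+10 = 20
ES_F = 8; EF_F = 8+16 = 24
ES_G = 20; EF_G = 20+11 = 31
ES_H = max(EF_C=17, EF_D=13, EF_F=24, EF_G=31) = 31; EF_H = 31+8 = 39
Expected project duration μ = 39 days. Critical path: A → E → G → H.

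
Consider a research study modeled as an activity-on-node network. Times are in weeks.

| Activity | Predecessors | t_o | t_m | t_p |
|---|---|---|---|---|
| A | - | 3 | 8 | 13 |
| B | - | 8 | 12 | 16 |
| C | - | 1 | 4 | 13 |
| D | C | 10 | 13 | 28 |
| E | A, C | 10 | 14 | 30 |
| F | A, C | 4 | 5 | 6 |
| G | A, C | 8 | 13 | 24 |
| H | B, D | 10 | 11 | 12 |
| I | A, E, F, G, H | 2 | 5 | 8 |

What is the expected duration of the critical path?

36 weeks

te_A = (3 + 4·8 + 13)/6 = 48/6 = 8
te_B = (8 + 4·12 + 16)/6 = 72/6 = 12
te_C = (1 + 4·4 + 13)/6 = 30/6 = 5
te_D = (10 + 4·13 + 28)/6 = 90/6 = 15
te_E = (10 + 4·14 + 30)/6 = 96/6 = 16
te_F = (4 + 4·5 + 6)/6 = 30/6 = 5
te_G = (8 + 4·13 + 24)/6 = 84/6 = 14
te_H = (10 + 4·11 + 12)/6 = 66/6 = 11
te_I = (2 + 4·5 + 8)/6 = 30/6 = 5

Forward pass:
ES_A = 0; EF_A = 8
ES_B = 0; EF_B = 12
ES_C = 0; EF_C = 5
ES_D = 5; EF_D = 5+15 = 20
ES_E = max(EF_A=8, EF_C=5) = 8; EF_E = 8+16 = 24
ES_F = max(EF_A=8, EF_C=5) = 8; EF_F = 8+5 = 13
ES_G = max(EF_A=8, EF_C=5) = 8; EF_G = 8+14 = 22
ES_H = max(EF_B=12, EF_D=20) = 20; EF_H = 20+11 = 31
ES_I = max(EF_A=8, EF_E=24, EF_F=13, EF_G=22, EF_H=31) = 31; EF_I = 31+5 = 36
Expected project duration μ = 36 weeks. Critical path: C → D → H → I.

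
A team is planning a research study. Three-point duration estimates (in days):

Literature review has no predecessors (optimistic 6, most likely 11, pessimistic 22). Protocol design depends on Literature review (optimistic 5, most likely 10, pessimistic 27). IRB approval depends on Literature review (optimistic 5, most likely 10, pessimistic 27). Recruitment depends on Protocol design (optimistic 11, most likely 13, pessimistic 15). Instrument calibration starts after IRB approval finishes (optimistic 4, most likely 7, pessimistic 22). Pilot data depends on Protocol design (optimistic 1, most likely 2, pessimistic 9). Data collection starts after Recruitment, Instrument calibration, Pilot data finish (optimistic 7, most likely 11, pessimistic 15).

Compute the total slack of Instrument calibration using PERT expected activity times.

te_Literature review = (6 + 4·11 + 22)/6 = 72/6 = 12
te_Protocol design = (5 + 4·10 + 27)/6 = 72/6 = 12
te_IRB approval = (5 + 4·10 + 27)/6 = 72/6 = 12
te_Recruitment = (11 + 4·13 + 15)/6 = 78/6 = 13
te_Instrument calibration = (4 + 4·7 + 22)/6 = 54/6 = 9
te_Pilot data = (1 + 4·2 + 9)/6 = 18/6 = 3
te_Data collection = (7 + 4·11 + 15)/6 = 66/6 = 11

Forward pass:
ES_Literature review = 0; EF_Literature review = 12
ES_Protocol design = 12; EF_Protocol design = 12+12 = 24
ES_IRB approval = 12; EF_IRB approval = 12+12 = 24
ES_Recruitment = 24; EF_Recruitment = 24+13 = 37
ES_Instrument calibration = 24; EF_Instrument calibration = 24+9 = 33
ES_Pilot data = 24; EF_Pilot data = 24+3 = 27
ES_Data collection = max(EF_Recruitment=37, EF_Instrument calibration=33, EF_Pilot data=27) = 37; EF_Data collection = 37+11 = 48
Expected project duration μ = 48 days. Critical path: Literature review → Protocol design → Recruitment → Data collection.

Backward pass:
LF_Data collection = 48; LS_Data collection = 48−11 = 37
LF_Pilot data = LS_Data collection = 37; LS_Pilot data = 37−3 = 34
LF_Instrument calibration = LS_Data collection = 37; LS_Instrument calibration = 37−9 = 28
LF_Recruitment = LS_Data collection = 37; LS_Recruitment = 37−13 = 24
LF_IRB approval = LS_Instrument calibration = 28; LS_IRB approval = 28−12 = 16
LF_Protocol design = min(LS_Recruitment=24, LS_Pilot data=34) = 24; LS_Protocol design = 24−12 = 12
LF_Literature review = min(LS_Protocol design=12, LS_IRB approval=16) = 12; LS_Literature review = 12−12 = 0
Slack_Instrument calibration = LS_Instrument calibration − ES_Instrument calibration = 28 − 24 = 4

4 days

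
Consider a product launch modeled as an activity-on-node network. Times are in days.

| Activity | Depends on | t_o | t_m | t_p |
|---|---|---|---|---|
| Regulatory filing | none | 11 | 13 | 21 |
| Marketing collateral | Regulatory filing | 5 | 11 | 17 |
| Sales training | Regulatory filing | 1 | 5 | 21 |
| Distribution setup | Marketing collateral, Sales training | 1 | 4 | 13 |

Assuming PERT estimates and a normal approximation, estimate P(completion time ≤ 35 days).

te_Regulatory filing = (11 + 4·13 + 21)/6 = 84/6 = 14; σ²_Regulatory filing = ((21−11)/6)² = 2.778
te_Marketing collateral = (5 + 4·11 + 17)/6 = 66/6 = 11; σ²_Marketing collateral = ((17−5)/6)² = 4.000
te_Sales training = (1 + 4·5 + 21)/6 = 42/6 = 7; σ²_Sales training = ((21−1)/6)² = 11.111
te_Distribution setup = (1 + 4·4 + 13)/6 = 30/6 = 5; σ²_Distribution setup = ((13−1)/6)² = 4.000

Forward pass:
ES_Regulatory filing = 0; EF_Regulatory filing = 14
ES_Marketing collateral = 14; EF_Marketing collateral = 14+11 = 25
ES_Sales training = 14; EF_Sales training = 14+7 = 21
ES_Distribution setup = max(EF_Marketing collateral=25, EF_Sales training=21) = 25; EF_Distribution setup = 25+5 = 30
Expected project duration μ = 30 days. Critical path: Regulatory filing → Marketing collateral → Distribution setup.

Variance along critical path = 2.778 + 4.000 + 4.000 = 10.778; σ = √10.778 = 3.283 days.
Z = (35 − 30) / 3.283 = 1.523
P(T ≤ 35) = Φ(1.523) ≈ 0.936

0.936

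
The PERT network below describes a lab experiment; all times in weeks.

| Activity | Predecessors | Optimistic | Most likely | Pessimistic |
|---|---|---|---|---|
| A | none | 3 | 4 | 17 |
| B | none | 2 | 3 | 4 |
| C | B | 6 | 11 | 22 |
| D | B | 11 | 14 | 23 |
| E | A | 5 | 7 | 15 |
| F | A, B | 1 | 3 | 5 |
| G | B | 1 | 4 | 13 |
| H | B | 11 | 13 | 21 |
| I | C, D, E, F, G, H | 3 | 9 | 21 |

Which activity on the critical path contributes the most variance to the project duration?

te_A = (3 + 4·4 + 17)/6 = 36/6 = 6; σ²_A = ((17−3)/6)² = 5.444
te_B = (2 + 4·3 + 4)/6 = 18/6 = 3; σ²_B = ((4−2)/6)² = 0.111
te_C = (6 + 4·11 + 22)/6 = 72/6 = 12; σ²_C = ((22−6)/6)² = 7.111
te_D = (11 + 4·14 + 23)/6 = 90/6 = 15; σ²_D = ((23−11)/6)² = 4.000
te_E = (5 + 4·7 + 15)/6 = 48/6 = 8; σ²_E = ((15−5)/6)² = 2.778
te_F = (1 + 4·3 + 5)/6 = 18/6 = 3; σ²_F = ((5−1)/6)² = 0.444
te_G = (1 + 4·4 + 13)/6 = 30/6 = 5; σ²_G = ((13−1)/6)² = 4.000
te_H = (11 + 4·13 + 21)/6 = 84/6 = 14; σ²_H = ((21−11)/6)² = 2.778
te_I = (3 + 4·9 + 21)/6 = 60/6 = 10; σ²_I = ((21−3)/6)² = 9.000

Forward pass:
ES_A = 0; EF_A = 6
ES_B = 0; EF_B = 3
ES_C = 3; EF_C = 3+12 = 15
ES_D = 3; EF_D = 3+15 = 18
ES_E = 6; EF_E = 6+8 = 14
ES_F = max(EF_A=6, EF_B=3) = 6; EF_F = 6+3 = 9
ES_G = 3; EF_G = 3+5 = 8
ES_H = 3; EF_H = 3+14 = 17
ES_I = max(EF_C=15, EF_D=18, EF_E=14, EF_F=9, EF_G=8, EF_H=17) = 18; EF_I = 18+10 = 28
Expected project duration μ = 28 weeks. Critical path: B → D → I.

Variances on critical path: σ²_B=0.111, σ²_D=4.000, σ²_I=9.000.
Largest is σ²_I = 9.000.

I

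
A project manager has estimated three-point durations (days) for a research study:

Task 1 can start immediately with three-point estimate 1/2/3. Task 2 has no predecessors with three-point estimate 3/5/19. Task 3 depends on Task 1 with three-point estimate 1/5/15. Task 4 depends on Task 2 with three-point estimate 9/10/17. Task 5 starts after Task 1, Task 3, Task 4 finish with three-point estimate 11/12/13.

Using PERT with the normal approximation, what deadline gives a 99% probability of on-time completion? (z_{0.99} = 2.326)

te_Task 1 = (1 + 4·2 + 3)/6 = 12/6 = 2; σ²_Task 1 = ((3−1)/6)² = 0.111
te_Task 2 = (3 + 4·5 + 19)/6 = 42/6 = 7; σ²_Task 2 = ((19−3)/6)² = 7.111
te_Task 3 = (1 + 4·5 + 15)/6 = 36/6 = 6; σ²_Task 3 = ((15−1)/6)² = 5.444
te_Task 4 = (9 + 4·10 + 17)/6 = 66/6 = 11; σ²_Task 4 = ((17−9)/6)² = 1.778
te_Task 5 = (11 + 4·12 + 13)/6 = 72/6 = 12; σ²_Task 5 = ((13−11)/6)² = 0.111

Forward pass:
ES_Task 1 = 0; EF_Task 1 = 2
ES_Task 2 = 0; EF_Task 2 = 7
ES_Task 3 = 2; EF_Task 3 = 2+6 = 8
ES_Task 4 = 7; EF_Task 4 = 7+11 = 18
ES_Task 5 = max(EF_Task 1=2, EF_Task 3=8, EF_Task 4=18) = 18; EF_Task 5 = 18+12 = 30
Expected project duration μ = 30 days. Critical path: Task 2 → Task 4 → Task 5.

Variance along critical path = 7.111 + 1.778 + 0.111 = 9.000; σ = 3.000 days.
D = μ + z·σ = 30 + 2.326·3.000 = 37.0 days

37.0 days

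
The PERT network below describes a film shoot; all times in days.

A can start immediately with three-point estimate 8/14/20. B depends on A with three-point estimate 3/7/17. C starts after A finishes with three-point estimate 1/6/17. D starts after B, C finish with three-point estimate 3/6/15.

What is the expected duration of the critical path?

te_A = (8 + 4·14 + 20)/6 = 84/6 = 14
te_B = (3 + 4·7 + 17)/6 = 48/6 = 8
te_C = (1 + 4·6 + 17)/6 = 42/6 = 7
te_D = (3 + 4·6 + 15)/6 = 42/6 = 7

Forward pass:
ES_A = 0; EF_A = 14
ES_B = 14; EF_B = 14+8 = 22
ES_C = 14; EF_C = 14+7 = 21
ES_D = max(EF_B=22, EF_C=21) = 22; EF_D = 22+7 = 29
Expected project duration μ = 29 days. Critical path: A → B → D.

29 days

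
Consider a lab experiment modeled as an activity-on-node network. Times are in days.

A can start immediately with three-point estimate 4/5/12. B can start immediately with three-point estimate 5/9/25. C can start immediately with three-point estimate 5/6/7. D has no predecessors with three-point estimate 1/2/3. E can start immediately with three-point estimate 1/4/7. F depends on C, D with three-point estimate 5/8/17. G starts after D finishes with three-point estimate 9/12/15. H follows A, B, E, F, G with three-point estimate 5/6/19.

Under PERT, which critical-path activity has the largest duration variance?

te_A = (4 + 4·5 + 12)/6 = 36/6 = 6; σ²_A = ((12−4)/6)² = 1.778
te_B = (5 + 4·9 + 25)/6 = 66/6 = 11; σ²_B = ((25−5)/6)² = 11.111
te_C = (5 + 4·6 + 7)/6 = 36/6 = 6; σ²_C = ((7−5)/6)² = 0.111
te_D = (1 + 4·2 + 3)/6 = 12/6 = 2; σ²_D = ((3−1)/6)² = 0.111
te_E = (1 + 4·4 + 7)/6 = 24/6 = 4; σ²_E = ((7−1)/6)² = 1.000
te_F = (5 + 4·8 + 17)/6 = 54/6 = 9; σ²_F = ((17−5)/6)² = 4.000
te_G = (9 + 4·12 + 15)/6 = 72/6 = 12; σ²_G = ((15−9)/6)² = 1.000
te_H = (5 + 4·6 + 19)/6 = 48/6 = 8; σ²_H = ((19−5)/6)² = 5.444

Forward pass:
ES_A = 0; EF_A = 6
ES_B = 0; EF_B = 11
ES_C = 0; EF_C = 6
ES_D = 0; EF_D = 2
ES_E = 0; EF_E = 4
ES_F = max(EF_C=6, EF_D=2) = 6; EF_F = 6+9 = 15
ES_G = 2; EF_G = 2+12 = 14
ES_H = max(EF_A=6, EF_B=11, EF_E=4, EF_F=15, EF_G=14) = 15; EF_H = 15+8 = 23
Expected project duration μ = 23 days. Critical path: C → F → H.

Variances on critical path: σ²_C=0.111, σ²_F=4.000, σ²_H=5.444.
Largest is σ²_H = 5.444.

H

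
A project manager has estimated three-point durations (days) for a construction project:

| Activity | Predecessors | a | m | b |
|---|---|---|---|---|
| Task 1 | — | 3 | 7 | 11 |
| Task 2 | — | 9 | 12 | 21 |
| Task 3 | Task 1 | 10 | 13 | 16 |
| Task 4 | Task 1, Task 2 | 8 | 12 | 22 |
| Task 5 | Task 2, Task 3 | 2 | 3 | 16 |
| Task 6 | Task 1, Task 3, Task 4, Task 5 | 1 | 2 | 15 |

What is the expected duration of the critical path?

30 days

te_Task 1 = (3 + 4·7 + 11)/6 = 42/6 = 7
te_Task 2 = (9 + 4·12 + 21)/6 = 78/6 = 13
te_Task 3 = (10 + 4·13 + 16)/6 = 78/6 = 13
te_Task 4 = (8 + 4·12 + 22)/6 = 78/6 = 13
te_Task 5 = (2 + 4·3 + 16)/6 = 30/6 = 5
te_Task 6 = (1 + 4·2 + 15)/6 = 24/6 = 4

Forward pass:
ES_Task 1 = 0; EF_Task 1 = 7
ES_Task 2 = 0; EF_Task 2 = 13
ES_Task 3 = 7; EF_Task 3 = 7+13 = 20
ES_Task 4 = max(EF_Task 1=7, EF_Task 2=13) = 13; EF_Task 4 = 13+13 = 26
ES_Task 5 = max(EF_Task 2=13, EF_Task 3=20) = 20; EF_Task 5 = 20+5 = 25
ES_Task 6 = max(EF_Task 1=7, EF_Task 3=20, EF_Task 4=26, EF_Task 5=25) = 26; EF_Task 6 = 26+4 = 30
Expected project duration μ = 30 days. Critical path: Task 2 → Task 4 → Task 6.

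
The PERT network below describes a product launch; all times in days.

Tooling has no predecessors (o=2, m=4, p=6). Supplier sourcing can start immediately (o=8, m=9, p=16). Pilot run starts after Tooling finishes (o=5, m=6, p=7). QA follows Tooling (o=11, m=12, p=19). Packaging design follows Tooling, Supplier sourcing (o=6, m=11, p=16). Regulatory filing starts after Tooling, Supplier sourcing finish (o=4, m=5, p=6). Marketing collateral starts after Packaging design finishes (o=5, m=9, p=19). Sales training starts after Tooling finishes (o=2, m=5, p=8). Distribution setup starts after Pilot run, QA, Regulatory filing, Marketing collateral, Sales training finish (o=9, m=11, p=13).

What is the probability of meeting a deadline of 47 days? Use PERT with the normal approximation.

te_Tooling = (2 + 4·4 + 6)/6 = 24/6 = 4; σ²_Tooling = ((6−2)/6)² = 0.444
te_Supplier sourcing = (8 + 4·9 + 16)/6 = 60/6 = 10; σ²_Supplier sourcing = ((16−8)/6)² = 1.778
te_Pilot run = (5 + 4·6 + 7)/6 = 36/6 = 6; σ²_Pilot run = ((7−5)/6)² = 0.111
te_QA = (11 + 4·12 + 19)/6 = 78/6 = 13; σ²_QA = ((19−11)/6)² = 1.778
te_Packaging design = (6 + 4·11 + 16)/6 = 66/6 = 11; σ²_Packaging design = ((16−6)/6)² = 2.778
te_Regulatory filing = (4 + 4·5 + 6)/6 = 30/6 = 5; σ²_Regulatory filing = ((6−4)/6)² = 0.111
te_Marketing collateral = (5 + 4·9 + 19)/6 = 60/6 = 10; σ²_Marketing collateral = ((19−5)/6)² = 5.444
te_Sales training = (2 + 4·5 + 8)/6 = 30/6 = 5; σ²_Sales training = ((8−2)/6)² = 1.000
te_Distribution setup = (9 + 4·11 + 13)/6 = 66/6 = 11; σ²_Distribution setup = ((13−9)/6)² = 0.444

Forward pass:
ES_Tooling = 0; EF_Tooling = 4
ES_Supplier sourcing = 0; EF_Supplier sourcing = 10
ES_Pilot run = 4; EF_Pilot run = 4+6 = 10
ES_QA = 4; EF_QA = 4+13 = 17
ES_Packaging design = max(EF_Tooling=4, EF_Supplier sourcing=10) = 10; EF_Packaging design = 10+11 = 21
ES_Regulatory filing = max(EF_Tooling=4, EF_Supplier sourcing=10) = 10; EF_Regulatory filing = 10+5 = 15
ES_Marketing collateral = 21; EF_Marketing collateral = 21+10 = 31
ES_Sales training = 4; EF_Sales training = 4+5 = 9
ES_Distribution setup = max(EF_Pilot run=10, EF_QA=17, EF_Regulatory filing=15, EF_Marketing collateral=31, EF_Sales training=9) = 31; EF_Distribution setup = 31+11 = 42
Expected project duration μ = 42 days. Critical path: Supplier sourcing → Packaging design → Marketing collateral → Distribution setup.

Variance along critical path = 1.778 + 2.778 + 5.444 + 0.444 = 10.444; σ = √10.444 = 3.232 days.
Z = (47 − 42) / 3.232 = 1.547
P(T ≤ 47) = Φ(1.547) ≈ 0.939

0.939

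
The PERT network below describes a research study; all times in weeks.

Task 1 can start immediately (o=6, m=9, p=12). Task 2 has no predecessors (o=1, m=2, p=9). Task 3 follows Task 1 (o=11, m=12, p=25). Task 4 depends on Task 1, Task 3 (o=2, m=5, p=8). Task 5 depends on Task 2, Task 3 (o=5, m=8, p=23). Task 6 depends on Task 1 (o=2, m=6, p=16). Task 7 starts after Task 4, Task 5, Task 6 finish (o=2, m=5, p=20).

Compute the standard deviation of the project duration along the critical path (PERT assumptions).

te_Task 1 = (6 + 4·9 + 12)/6 = 54/6 = 9; σ²_Task 1 = ((12−6)/6)² = 1.000
te_Task 2 = (1 + 4·2 + 9)/6 = 18/6 = 3; σ²_Task 2 = ((9−1)/6)² = 1.778
te_Task 3 = (11 + 4·12 + 25)/6 = 84/6 = 14; σ²_Task 3 = ((25−11)/6)² = 5.444
te_Task 4 = (2 + 4·5 + 8)/6 = 30/6 = 5; σ²_Task 4 = ((8−2)/6)² = 1.000
te_Task 5 = (5 + 4·8 + 23)/6 = 60/6 = 10; σ²_Task 5 = ((23−5)/6)² = 9.000
te_Task 6 = (2 + 4·6 + 16)/6 = 42/6 = 7; σ²_Task 6 = ((16−2)/6)² = 5.444
te_Task 7 = (2 + 4·5 + 20)/6 = 42/6 = 7; σ²_Task 7 = ((20−2)/6)² = 9.000

Forward pass:
ES_Task 1 = 0; EF_Task 1 = 9
ES_Task 2 = 0; EF_Task 2 = 3
ES_Task 3 = 9; EF_Task 3 = 9+14 = 23
ES_Task 4 = max(EF_Task 1=9, EF_Task 3=23) = 23; EF_Task 4 = 23+5 = 28
ES_Task 5 = max(EF_Task 2=3, EF_Task 3=23) = 23; EF_Task 5 = 23+10 = 33
ES_Task 6 = 9; EF_Task 6 = 9+7 = 16
ES_Task 7 = max(EF_Task 4=28, EF_Task 5=33, EF_Task 6=16) = 33; EF_Task 7 = 33+7 = 40
Expected project duration μ = 40 weeks. Critical path: Task 1 → Task 3 → Task 5 → Task 7.

Variance along critical path = 1.000 + 5.444 + 9.000 + 9.000 = 24.444
σ = √24.444 = 4.944 weeks

4.94 weeks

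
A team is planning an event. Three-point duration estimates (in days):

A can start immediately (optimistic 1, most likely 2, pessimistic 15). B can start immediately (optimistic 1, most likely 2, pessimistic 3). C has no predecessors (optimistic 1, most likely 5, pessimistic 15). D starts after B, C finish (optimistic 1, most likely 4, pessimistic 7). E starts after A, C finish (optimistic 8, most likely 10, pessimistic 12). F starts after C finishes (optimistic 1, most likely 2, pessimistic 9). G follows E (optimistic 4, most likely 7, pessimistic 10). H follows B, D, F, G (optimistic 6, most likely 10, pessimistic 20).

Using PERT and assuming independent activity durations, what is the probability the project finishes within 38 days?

0.873

te_A = (1 + 4·2 + 15)/6 = 24/6 = 4; σ²_A = ((15−1)/6)² = 5.444
te_B = (1 + 4·2 + 3)/6 = 12/6 = 2; σ²_B = ((3−1)/6)² = 0.111
te_C = (1 + 4·5 + 15)/6 = 36/6 = 6; σ²_C = ((15−1)/6)² = 5.444
te_D = (1 + 4·4 + 7)/6 = 24/6 = 4; σ²_D = ((7−1)/6)² = 1.000
te_E = (8 + 4·10 + 12)/6 = 60/6 = 10; σ²_E = ((12−8)/6)² = 0.444
te_F = (1 + 4·2 + 9)/6 = 18/6 = 3; σ²_F = ((9−1)/6)² = 1.778
te_G = (4 + 4·7 + 10)/6 = 42/6 = 7; σ²_G = ((10−4)/6)² = 1.000
te_H = (6 + 4·10 + 20)/6 = 66/6 = 11; σ²_H = ((20−6)/6)² = 5.444

Forward pass:
ES_A = 0; EF_A = 4
ES_B = 0; EF_B = 2
ES_C = 0; EF_C = 6
ES_D = max(EF_B=2, EF_C=6) = 6; EF_D = 6+4 = 10
ES_E = max(EF_A=4, EF_C=6) = 6; EF_E = 6+10 = 16
ES_F = 6; EF_F = 6+3 = 9
ES_G = 16; EF_G = 16+7 = 23
ES_H = max(EF_B=2, EF_D=10, EF_F=9, EF_G=23) = 23; EF_H = 23+11 = 34
Expected project duration μ = 34 days. Critical path: C → E → G → H.

Variance along critical path = 5.444 + 0.444 + 1.000 + 5.444 = 12.333; σ = √12.333 = 3.512 days.
Z = (38 − 34) / 3.512 = 1.139
P(T ≤ 38) = Φ(1.139) ≈ 0.873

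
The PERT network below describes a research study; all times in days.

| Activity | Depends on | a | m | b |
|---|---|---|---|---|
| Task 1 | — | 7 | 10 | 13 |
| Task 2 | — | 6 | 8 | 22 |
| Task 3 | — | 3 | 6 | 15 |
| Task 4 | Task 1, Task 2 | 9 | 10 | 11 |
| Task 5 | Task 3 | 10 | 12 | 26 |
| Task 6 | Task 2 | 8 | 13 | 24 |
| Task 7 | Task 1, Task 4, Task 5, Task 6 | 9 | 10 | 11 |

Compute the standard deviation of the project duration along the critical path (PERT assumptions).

3.79 days

te_Task 1 = (7 + 4·10 + 13)/6 = 60/6 = 10; σ²_Task 1 = ((13−7)/6)² = 1.000
te_Task 2 = (6 + 4·8 + 22)/6 = 60/6 = 10; σ²_Task 2 = ((22−6)/6)² = 7.111
te_Task 3 = (3 + 4·6 + 15)/6 = 42/6 = 7; σ²_Task 3 = ((15−3)/6)² = 4.000
te_Task 4 = (9 + 4·10 + 11)/6 = 60/6 = 10; σ²_Task 4 = ((11−9)/6)² = 0.111
te_Task 5 = (10 + 4·12 + 26)/6 = 84/6 = 14; σ²_Task 5 = ((26−10)/6)² = 7.111
te_Task 6 = (8 + 4·13 + 24)/6 = 84/6 = 14; σ²_Task 6 = ((24−8)/6)² = 7.111
te_Task 7 = (9 + 4·10 + 11)/6 = 60/6 = 10; σ²_Task 7 = ((11−9)/6)² = 0.111

Forward pass:
ES_Task 1 = 0; EF_Task 1 = 10
ES_Task 2 = 0; EF_Task 2 = 10
ES_Task 3 = 0; EF_Task 3 = 7
ES_Task 4 = max(EF_Task 1=10, EF_Task 2=10) = 10; EF_Task 4 = 10+10 = 20
ES_Task 5 = 7; EF_Task 5 = 7+14 = 21
ES_Task 6 = 10; EF_Task 6 = 10+14 = 24
ES_Task 7 = max(EF_Task 1=10, EF_Task 4=20, EF_Task 5=21, EF_Task 6=24) = 24; EF_Task 7 = 24+10 = 34
Expected project duration μ = 34 days. Critical path: Task 2 → Task 6 → Task 7.

Variance along critical path = 7.111 + 7.111 + 0.111 = 14.333
σ = √14.333 = 3.786 days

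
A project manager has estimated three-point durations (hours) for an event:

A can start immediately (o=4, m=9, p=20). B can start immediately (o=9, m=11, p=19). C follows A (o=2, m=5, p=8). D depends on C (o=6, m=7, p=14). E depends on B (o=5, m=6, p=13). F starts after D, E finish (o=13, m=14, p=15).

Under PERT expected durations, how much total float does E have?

4 hours

te_A = (4 + 4·9 + 20)/6 = 60/6 = 10
te_B = (9 + 4·11 + 19)/6 = 72/6 = 12
te_C = (2 + 4·5 + 8)/6 = 30/6 = 5
te_D = (6 + 4·7 + 14)/6 = 48/6 = 8
te_E = (5 + 4·6 + 13)/6 = 42/6 = 7
te_F = (13 + 4·14 + 15)/6 = 84/6 = 14

Forward pass:
ES_A = 0; EF_A = 10
ES_B = 0; EF_B = 12
ES_C = 10; EF_C = 10+5 = 15
ES_D = 15; EF_D = 15+8 = 23
ES_E = 12; EF_E = 12+7 = 19
ES_F = max(EF_D=23, EF_E=19) = 23; EF_F = 23+14 = 37
Expected project duration μ = 37 hours. Critical path: A → C → D → F.

Backward pass:
LF_F = 37; LS_F = 37−14 = 23
LF_E = LS_F = 23; LS_E = 23−7 = 16
LF_D = LS_F = 23; LS_D = 23−8 = 15
LF_C = LS_D = 15; LS_C = 15−5 = 10
LF_B = LS_E = 16; LS_B = 16−12 = 4
LF_A = LS_C = 10; LS_A = 10−10 = 0
Slack_E = LS_E − ES_E = 16 − 12 = 4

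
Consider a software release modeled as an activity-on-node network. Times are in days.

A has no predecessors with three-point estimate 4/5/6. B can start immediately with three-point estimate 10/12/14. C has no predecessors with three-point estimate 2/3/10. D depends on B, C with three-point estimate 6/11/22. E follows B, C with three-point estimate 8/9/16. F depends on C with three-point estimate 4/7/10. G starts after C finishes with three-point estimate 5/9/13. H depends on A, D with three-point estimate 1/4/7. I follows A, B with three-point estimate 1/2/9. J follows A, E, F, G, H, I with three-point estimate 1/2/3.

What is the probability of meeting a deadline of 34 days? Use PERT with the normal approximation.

0.913

te_A = (4 + 4·5 + 6)/6 = 30/6 = 5; σ²_A = ((6−4)/6)² = 0.111
te_B = (10 + 4·12 + 14)/6 = 72/6 = 12; σ²_B = ((14−10)/6)² = 0.444
te_C = (2 + 4·3 + 10)/6 = 24/6 = 4; σ²_C = ((10−2)/6)² = 1.778
te_D = (6 + 4·11 + 22)/6 = 72/6 = 12; σ²_D = ((22−6)/6)² = 7.111
te_E = (8 + 4·9 + 16)/6 = 60/6 = 10; σ²_E = ((16−8)/6)² = 1.778
te_F = (4 + 4·7 + 10)/6 = 42/6 = 7; σ²_F = ((10−4)/6)² = 1.000
te_G = (5 + 4·9 + 13)/6 = 54/6 = 9; σ²_G = ((13−5)/6)² = 1.778
te_H = (1 + 4·4 + 7)/6 = 24/6 = 4; σ²_H = ((7−1)/6)² = 1.000
te_I = (1 + 4·2 + 9)/6 = 18/6 = 3; σ²_I = ((9−1)/6)² = 1.778
te_J = (1 + 4·2 + 3)/6 = 12/6 = 2; σ²_J = ((3−1)/6)² = 0.111

Forward pass:
ES_A = 0; EF_A = 5
ES_B = 0; EF_B = 12
ES_C = 0; EF_C = 4
ES_D = max(EF_B=12, EF_C=4) = 12; EF_D = 12+12 = 24
ES_E = max(EF_B=12, EF_C=4) = 12; EF_E = 12+10 = 22
ES_F = 4; EF_F = 4+7 = 11
ES_G = 4; EF_G = 4+9 = 13
ES_H = max(EF_A=5, EF_D=24) = 24; EF_H = 24+4 = 28
ES_I = max(EF_A=5, EF_B=12) = 12; EF_I = 12+3 = 15
ES_J = max(EF_A=5, EF_E=22, EF_F=11, EF_G=13, EF_H=28, EF_I=15) = 28; EF_J = 28+2 = 30
Expected project duration μ = 30 days. Critical path: B → D → H → J.

Variance along critical path = 0.444 + 7.111 + 1.000 + 0.111 = 8.667; σ = √8.667 = 2.944 days.
Z = (34 − 30) / 2.944 = 1.359
P(T ≤ 34) = Φ(1.359) ≈ 0.913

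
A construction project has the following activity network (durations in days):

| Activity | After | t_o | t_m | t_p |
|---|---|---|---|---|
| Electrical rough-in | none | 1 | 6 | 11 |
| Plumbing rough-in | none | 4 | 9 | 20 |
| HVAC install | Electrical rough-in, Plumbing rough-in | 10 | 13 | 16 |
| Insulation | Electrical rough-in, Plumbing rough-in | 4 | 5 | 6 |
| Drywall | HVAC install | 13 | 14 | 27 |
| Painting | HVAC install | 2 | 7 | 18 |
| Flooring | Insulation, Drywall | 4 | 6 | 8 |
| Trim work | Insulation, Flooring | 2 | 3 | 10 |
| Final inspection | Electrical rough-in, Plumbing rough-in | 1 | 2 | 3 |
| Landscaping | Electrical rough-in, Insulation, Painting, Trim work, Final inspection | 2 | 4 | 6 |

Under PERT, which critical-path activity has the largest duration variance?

Plumbing rough-in

te_Electrical rough-in = (1 + 4·6 + 11)/6 = 36/6 = 6; σ²_Electrical rough-in = ((11−1)/6)² = 2.778
te_Plumbing rough-in = (4 + 4·9 + 20)/6 = 60/6 = 10; σ²_Plumbing rough-in = ((20−4)/6)² = 7.111
te_HVAC install = (10 + 4·13 + 16)/6 = 78/6 = 13; σ²_HVAC install = ((16−10)/6)² = 1.000
te_Insulation = (4 + 4·5 + 6)/6 = 30/6 = 5; σ²_Insulation = ((6−4)/6)² = 0.111
te_Drywall = (13 + 4·14 + 27)/6 = 96/6 = 16; σ²_Drywall = ((27−13)/6)² = 5.444
te_Painting = (2 + 4·7 + 18)/6 = 48/6 = 8; σ²_Painting = ((18−2)/6)² = 7.111
te_Flooring = (4 + 4·6 + 8)/6 = 36/6 = 6; σ²_Flooring = ((8−4)/6)² = 0.444
te_Trim work = (2 + 4·3 + 10)/6 = 24/6 = 4; σ²_Trim work = ((10−2)/6)² = 1.778
te_Final inspection = (1 + 4·2 + 3)/6 = 12/6 = 2; σ²_Final inspection = ((3−1)/6)² = 0.111
te_Landscaping = (2 + 4·4 + 6)/6 = 24/6 = 4; σ²_Landscaping = ((6−2)/6)² = 0.444

Forward pass:
ES_Electrical rough-in = 0; EF_Electrical rough-in = 6
ES_Plumbing rough-in = 0; EF_Plumbing rough-in = 10
ES_HVAC install = max(EF_Electrical rough-in=6, EF_Plumbing rough-in=10) = 10; EF_HVAC install = 10+13 = 23
ES_Insulation = max(EF_Electrical rough-in=6, EF_Plumbing rough-in=10) = 10; EF_Insulation = 10+5 = 15
ES_Drywall = 23; EF_Drywall = 23+16 = 39
ES_Painting = 23; EF_Painting = 23+8 = 31
ES_Flooring = max(EF_Insulation=15, EF_Drywall=39) = 39; EF_Flooring = 39+6 = 45
ES_Trim work = max(EF_Insulation=15, EF_Flooring=45) = 45; EF_Trim work = 45+4 = 49
ES_Final inspection = max(EF_Electrical rough-in=6, EF_Plumbing rough-in=10) = 10; EF_Final inspection = 10+2 = 12
ES_Landscaping = max(EF_Electrical rough-in=6, EF_Insulation=15, EF_Painting=31, EF_Trim work=49, EF_Final inspection=12) = 49; EF_Landscaping = 49+4 = 53
Expected project duration μ = 53 days. Critical path: Plumbing rough-in → HVAC install → Drywall → Flooring → Trim work → Landscaping.

Variances on critical path: σ²_Plumbing rough-in=7.111, σ²_HVAC install=1.000, σ²_Drywall=5.444, σ²_Flooring=0.444, σ²_Trim work=1.778, σ²_Landscaping=0.444.
Largest is σ²_Plumbing rough-in = 7.111.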